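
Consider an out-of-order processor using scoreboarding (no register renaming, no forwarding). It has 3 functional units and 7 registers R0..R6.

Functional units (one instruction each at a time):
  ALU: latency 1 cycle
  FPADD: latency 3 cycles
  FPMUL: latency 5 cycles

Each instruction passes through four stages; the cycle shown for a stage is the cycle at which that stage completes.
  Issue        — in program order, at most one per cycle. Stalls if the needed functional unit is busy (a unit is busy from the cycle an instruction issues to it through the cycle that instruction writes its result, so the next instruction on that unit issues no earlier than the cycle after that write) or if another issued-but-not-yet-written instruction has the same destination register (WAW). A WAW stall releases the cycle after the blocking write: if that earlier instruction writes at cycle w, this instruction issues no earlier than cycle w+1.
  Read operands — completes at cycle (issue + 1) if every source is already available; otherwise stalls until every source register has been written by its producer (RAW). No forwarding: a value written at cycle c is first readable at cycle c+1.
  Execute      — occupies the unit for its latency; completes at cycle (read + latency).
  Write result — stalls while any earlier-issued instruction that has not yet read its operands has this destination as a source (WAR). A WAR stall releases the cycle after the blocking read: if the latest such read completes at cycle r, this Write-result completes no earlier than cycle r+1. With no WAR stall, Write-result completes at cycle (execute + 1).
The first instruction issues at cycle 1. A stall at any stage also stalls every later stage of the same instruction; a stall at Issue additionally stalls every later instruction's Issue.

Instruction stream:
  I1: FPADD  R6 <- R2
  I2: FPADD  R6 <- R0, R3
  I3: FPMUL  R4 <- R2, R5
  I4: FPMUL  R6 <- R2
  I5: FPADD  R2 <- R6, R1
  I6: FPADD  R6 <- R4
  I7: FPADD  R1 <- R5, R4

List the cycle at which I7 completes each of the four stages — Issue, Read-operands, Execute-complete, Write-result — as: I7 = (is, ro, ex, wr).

c1: issue I1 (FPADD)
c2: I1 read-ops
c5: I1 finished on FPADD
c6: I1→R6
c7: issue I2 (FPADD)
c8: I2 read-ops, issue I3 (FPMUL)
c9: I3 read-ops
c11: I2 finished on FPADD
c12: I2→R6
c14: I3 finished on FPMUL
c15: I3→R4
c16: issue I4 (FPMUL)
c17: I4 read-ops, issue I5 (FPADD)
c22: I4 finished on FPMUL
c23: I4→R6
c24: I5 read-ops
c27: I5 finished on FPADD
c28: I5→R2
c29: issue I6 (FPADD)
c30: I6 read-ops
c33: I6 finished on FPADD
c34: I6→R6
c35: issue I7 (FPADD)
c36: I7 read-ops
c39: I7 finished on FPADD
c40: I7→R1

I7 = (35, 36, 39, 40)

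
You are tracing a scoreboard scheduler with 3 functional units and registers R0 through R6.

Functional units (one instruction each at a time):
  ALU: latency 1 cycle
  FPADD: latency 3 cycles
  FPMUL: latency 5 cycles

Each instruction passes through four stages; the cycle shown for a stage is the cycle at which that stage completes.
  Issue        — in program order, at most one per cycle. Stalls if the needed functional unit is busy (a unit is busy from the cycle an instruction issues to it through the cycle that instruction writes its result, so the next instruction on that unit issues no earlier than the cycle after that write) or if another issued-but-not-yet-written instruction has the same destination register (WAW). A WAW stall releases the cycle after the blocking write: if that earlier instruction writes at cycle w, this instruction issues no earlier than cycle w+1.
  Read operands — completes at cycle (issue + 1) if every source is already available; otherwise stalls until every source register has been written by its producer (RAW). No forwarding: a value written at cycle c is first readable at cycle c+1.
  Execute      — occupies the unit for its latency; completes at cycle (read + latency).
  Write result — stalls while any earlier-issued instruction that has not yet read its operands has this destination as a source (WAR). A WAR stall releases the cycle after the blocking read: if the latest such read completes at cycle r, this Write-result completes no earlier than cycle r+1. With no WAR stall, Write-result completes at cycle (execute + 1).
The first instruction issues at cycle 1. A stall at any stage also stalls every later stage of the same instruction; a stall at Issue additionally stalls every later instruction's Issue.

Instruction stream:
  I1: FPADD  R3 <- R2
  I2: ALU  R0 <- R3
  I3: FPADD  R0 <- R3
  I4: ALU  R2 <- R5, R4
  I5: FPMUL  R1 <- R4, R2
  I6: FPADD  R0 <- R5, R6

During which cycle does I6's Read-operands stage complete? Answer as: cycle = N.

cycle = 17

[1] I1→FPADD
[2] I1 RO; I2→ALU
[5] I1 EX
[6] I1 WR R3
[7] I2 RO
[8] I2 EX
[9] I2 WR R0
[10] I3→FPADD
[11] I3 RO; I4→ALU
[12] I4 RO; I5→FPMUL
[13] I4 EX
[14] I3 EX; I4 WR R2
[15] I3 WR R0; I5 RO
[16] I6→FPADD
[17] I6 RO
[20] I5 EX; I6 EX
[21] I5 WR R1; I6 WR R0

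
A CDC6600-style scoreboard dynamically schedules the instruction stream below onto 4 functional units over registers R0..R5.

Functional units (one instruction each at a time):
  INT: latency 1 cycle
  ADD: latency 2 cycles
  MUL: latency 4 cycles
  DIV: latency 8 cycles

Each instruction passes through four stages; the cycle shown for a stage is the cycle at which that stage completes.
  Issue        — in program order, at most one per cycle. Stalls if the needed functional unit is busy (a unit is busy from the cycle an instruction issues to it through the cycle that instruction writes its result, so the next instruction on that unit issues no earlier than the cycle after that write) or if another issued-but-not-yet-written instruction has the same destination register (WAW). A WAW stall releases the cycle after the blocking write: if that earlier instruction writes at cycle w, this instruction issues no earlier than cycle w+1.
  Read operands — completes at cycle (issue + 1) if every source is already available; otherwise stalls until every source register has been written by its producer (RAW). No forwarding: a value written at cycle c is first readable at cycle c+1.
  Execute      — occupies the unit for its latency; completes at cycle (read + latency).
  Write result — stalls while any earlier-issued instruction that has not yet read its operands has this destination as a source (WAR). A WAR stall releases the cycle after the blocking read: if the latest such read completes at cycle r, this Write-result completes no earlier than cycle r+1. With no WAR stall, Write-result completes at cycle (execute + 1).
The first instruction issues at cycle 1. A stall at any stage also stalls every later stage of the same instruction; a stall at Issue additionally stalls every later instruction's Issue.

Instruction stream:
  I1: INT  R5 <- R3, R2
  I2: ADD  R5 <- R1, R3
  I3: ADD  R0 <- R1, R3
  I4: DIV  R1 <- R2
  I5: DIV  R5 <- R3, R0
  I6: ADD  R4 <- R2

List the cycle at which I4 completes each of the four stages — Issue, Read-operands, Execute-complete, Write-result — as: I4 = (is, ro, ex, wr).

I4 = (11, 12, 20, 21)

  I1 | 1 | 2 | 3 | 4
  I2 | 5 | 6 | 8 | 9   WAW R5: wait I1 write@4
  I3 | 10 | 11 | 13 | 14   struct: ADD busy until I2 writes@9
  I4 | 11 | 12 | 20 | 21
  I5 | 22 | 23 | 31 | 32   struct: DIV busy until I4 writes@21
  I6 | 23 | 24 | 26 | 27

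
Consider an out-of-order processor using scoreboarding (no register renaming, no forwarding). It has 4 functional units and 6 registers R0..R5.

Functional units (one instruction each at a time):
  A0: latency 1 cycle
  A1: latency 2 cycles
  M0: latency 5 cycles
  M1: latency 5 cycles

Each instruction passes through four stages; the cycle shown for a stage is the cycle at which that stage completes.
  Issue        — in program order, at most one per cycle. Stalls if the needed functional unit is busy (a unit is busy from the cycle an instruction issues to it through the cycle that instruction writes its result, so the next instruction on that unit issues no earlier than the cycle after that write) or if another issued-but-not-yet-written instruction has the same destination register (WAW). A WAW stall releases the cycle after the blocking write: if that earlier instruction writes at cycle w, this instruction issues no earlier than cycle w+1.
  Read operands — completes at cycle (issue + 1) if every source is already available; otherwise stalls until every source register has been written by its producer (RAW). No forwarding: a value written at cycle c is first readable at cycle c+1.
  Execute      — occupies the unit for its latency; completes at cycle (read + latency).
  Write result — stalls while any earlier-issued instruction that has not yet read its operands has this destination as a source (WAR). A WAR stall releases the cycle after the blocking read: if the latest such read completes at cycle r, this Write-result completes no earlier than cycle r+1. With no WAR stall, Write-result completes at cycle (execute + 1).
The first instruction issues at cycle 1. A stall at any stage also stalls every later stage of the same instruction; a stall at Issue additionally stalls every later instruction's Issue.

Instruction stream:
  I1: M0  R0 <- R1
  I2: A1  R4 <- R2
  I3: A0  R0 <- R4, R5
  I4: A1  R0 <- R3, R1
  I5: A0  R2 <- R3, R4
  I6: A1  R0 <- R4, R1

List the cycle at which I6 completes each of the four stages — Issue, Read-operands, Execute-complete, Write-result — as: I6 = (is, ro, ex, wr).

cycle 1: I1 issues→M0
cycle 2: I1 reads | I2 issues→A1
cycle 3: I2 reads
cycle 5: I2 exec-done
cycle 6: I2 writes R4
cycle 7: I1 exec-done
cycle 8: I1 writes R0
cycle 9: I3 issues→A0
cycle 10: I3 reads
cycle 11: I3 exec-done
cycle 12: I3 writes R0
cycle 13: I4 issues→A1
cycle 14: I4 reads | I5 issues→A0
cycle 15: I5 reads
cycle 16: I4 exec-done | I5 exec-done
cycle 17: I4 writes R0 | I5 writes R2
cycle 18: I6 issues→A1
cycle 19: I6 reads
cycle 21: I6 exec-done
cycle 22: I6 writes R0

I6 = (18, 19, 21, 22)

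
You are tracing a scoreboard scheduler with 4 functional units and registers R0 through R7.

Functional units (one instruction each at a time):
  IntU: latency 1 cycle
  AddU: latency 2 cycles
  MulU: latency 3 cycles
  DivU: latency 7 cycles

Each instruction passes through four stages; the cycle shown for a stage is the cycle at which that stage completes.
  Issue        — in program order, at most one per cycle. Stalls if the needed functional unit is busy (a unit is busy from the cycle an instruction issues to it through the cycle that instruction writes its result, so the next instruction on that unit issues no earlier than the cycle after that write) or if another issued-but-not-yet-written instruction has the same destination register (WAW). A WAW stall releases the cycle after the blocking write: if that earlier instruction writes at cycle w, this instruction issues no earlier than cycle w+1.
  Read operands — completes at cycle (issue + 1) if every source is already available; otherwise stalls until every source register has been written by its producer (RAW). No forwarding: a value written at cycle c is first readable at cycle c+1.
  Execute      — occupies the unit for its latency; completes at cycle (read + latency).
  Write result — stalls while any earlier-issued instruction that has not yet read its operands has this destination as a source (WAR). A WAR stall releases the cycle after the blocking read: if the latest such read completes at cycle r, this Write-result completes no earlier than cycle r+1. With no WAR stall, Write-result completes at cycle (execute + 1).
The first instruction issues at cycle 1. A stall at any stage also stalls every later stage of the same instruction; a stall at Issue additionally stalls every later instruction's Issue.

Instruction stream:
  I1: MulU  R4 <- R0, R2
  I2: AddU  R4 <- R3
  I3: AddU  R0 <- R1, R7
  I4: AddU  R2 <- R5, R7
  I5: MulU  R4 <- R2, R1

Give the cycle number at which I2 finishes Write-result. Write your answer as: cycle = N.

cycle = 11

I1  is:1  ro:2  ex:5  wr:6
I2  is:7  ro:8  ex:10  wr:11  — WAW R4: wait I1 write@6
I3  is:12  ro:13  ex:15  wr:16  — struct: AddU busy until I2 writes@11
I4  is:17  ro:18  ex:20  wr:21  — struct: AddU busy until I3 writes@16
I5  is:18  ro:22  ex:25  wr:26  — RAW R2: wait I4 write@21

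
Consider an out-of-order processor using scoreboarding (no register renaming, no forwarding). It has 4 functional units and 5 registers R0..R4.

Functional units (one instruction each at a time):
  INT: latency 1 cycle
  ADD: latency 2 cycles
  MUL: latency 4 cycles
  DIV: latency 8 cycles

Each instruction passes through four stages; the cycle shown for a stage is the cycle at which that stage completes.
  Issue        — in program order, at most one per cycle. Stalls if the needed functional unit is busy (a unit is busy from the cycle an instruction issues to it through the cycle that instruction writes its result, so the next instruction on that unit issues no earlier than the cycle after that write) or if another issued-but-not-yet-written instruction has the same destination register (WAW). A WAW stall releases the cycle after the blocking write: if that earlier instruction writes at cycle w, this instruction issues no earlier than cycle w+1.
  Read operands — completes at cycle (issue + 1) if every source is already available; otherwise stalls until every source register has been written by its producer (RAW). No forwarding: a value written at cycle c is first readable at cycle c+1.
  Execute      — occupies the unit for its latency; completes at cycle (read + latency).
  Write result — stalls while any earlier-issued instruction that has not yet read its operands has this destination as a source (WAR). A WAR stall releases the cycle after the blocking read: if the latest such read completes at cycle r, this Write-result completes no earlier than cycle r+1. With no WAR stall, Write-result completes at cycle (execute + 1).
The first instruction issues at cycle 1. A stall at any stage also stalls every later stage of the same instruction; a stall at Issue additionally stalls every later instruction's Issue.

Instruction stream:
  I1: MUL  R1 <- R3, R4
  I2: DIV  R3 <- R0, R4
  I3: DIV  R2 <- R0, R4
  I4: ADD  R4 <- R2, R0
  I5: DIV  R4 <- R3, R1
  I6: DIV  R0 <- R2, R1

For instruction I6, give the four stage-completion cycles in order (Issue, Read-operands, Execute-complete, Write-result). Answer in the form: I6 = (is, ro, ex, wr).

I6 = (39, 40, 48, 49)

  I1 | 1 | 2 | 6 | 7
  I2 | 2 | 3 | 11 | 12
  I3 | 13 | 14 | 22 | 23   struct: DIV busy until I2 writes@12
  I4 | 14 | 24 | 26 | 27   RAW R2: wait I3 write@23
  I5 | 28 | 29 | 37 | 38   WAW R4: wait I4 write@27
  I6 | 39 | 40 | 48 | 49   struct: DIV busy until I5 writes@38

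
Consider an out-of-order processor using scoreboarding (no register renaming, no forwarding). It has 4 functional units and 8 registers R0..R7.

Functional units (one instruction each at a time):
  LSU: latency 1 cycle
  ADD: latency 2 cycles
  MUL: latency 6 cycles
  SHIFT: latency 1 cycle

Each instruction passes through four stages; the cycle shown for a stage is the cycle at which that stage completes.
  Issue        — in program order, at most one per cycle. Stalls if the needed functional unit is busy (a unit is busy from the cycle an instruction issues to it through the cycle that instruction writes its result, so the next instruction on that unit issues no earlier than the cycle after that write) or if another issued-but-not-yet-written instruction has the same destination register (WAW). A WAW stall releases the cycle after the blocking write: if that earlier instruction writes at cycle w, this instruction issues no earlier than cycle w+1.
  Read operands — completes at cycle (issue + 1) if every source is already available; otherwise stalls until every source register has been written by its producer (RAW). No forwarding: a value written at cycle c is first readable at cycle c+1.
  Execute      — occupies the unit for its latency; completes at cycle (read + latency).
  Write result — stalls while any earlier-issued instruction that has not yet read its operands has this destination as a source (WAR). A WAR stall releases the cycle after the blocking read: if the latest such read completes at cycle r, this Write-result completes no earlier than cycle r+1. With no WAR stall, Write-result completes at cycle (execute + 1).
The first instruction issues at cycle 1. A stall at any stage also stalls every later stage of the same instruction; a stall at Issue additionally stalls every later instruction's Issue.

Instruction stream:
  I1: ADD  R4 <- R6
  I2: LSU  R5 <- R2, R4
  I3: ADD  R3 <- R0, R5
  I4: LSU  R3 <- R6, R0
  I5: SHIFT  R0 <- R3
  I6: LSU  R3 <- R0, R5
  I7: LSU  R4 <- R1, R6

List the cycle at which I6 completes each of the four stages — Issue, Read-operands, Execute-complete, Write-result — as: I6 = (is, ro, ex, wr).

I1 -> (1, 2, 4, 5)
I2 -> (2, 6, 7, 8)  // RAW R4: wait I1 write@5
I3 -> (6, 9, 11, 12)  // struct: ADD busy until I1 writes@5, RAW R5: wait I2 write@8
I4 -> (13, 14, 15, 16)  // WAW R3: wait I3 write@12
I5 -> (14, 17, 18, 19)  // RAW R3: wait I4 write@16
I6 -> (17, 20, 21, 22)  // struct: LSU busy until I4 writes@16, RAW R0: wait I5 write@19
I7 -> (23, 24, 25, 26)  // struct: LSU busy until I6 writes@22

I6 = (17, 20, 21, 22)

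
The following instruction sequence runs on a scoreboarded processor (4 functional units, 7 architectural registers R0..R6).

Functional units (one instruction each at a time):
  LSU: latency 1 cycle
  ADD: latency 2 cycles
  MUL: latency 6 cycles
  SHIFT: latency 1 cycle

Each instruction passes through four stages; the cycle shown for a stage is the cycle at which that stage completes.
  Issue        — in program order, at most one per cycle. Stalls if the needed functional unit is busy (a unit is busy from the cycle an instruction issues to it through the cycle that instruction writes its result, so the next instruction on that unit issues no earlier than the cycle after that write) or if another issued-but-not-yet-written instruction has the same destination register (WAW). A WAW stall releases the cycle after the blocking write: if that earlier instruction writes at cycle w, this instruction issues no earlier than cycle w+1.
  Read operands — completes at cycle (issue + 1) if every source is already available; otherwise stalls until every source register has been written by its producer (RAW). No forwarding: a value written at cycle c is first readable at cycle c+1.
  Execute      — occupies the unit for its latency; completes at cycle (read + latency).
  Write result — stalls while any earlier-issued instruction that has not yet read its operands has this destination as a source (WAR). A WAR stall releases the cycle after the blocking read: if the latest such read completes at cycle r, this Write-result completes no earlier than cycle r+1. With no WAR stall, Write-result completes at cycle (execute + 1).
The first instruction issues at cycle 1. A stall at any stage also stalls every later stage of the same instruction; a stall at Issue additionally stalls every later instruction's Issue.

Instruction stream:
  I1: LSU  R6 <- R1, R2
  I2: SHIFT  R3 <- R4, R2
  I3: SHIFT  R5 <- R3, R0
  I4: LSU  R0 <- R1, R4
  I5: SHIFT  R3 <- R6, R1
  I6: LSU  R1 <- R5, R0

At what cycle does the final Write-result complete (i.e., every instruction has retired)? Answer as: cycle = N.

cycle 1: I1 issues→LSU
cycle 2: I1 reads | I2 issues→SHIFT
cycle 3: I1 exec-done | I2 reads
cycle 4: I1 writes R6 | I2 exec-done
cycle 5: I2 writes R3
cycle 6: I3 issues→SHIFT
cycle 7: I3 reads | I4 issues→LSU
cycle 8: I3 exec-done | I4 reads
cycle 9: I3 writes R5 | I4 exec-done
cycle 10: I4 writes R0 | I5 issues→SHIFT
cycle 11: I5 reads | I6 issues→LSU
cycle 12: I5 exec-done | I6 reads
cycle 13: I5 writes R3 | I6 exec-done
cycle 14: I6 writes R1

cycle = 14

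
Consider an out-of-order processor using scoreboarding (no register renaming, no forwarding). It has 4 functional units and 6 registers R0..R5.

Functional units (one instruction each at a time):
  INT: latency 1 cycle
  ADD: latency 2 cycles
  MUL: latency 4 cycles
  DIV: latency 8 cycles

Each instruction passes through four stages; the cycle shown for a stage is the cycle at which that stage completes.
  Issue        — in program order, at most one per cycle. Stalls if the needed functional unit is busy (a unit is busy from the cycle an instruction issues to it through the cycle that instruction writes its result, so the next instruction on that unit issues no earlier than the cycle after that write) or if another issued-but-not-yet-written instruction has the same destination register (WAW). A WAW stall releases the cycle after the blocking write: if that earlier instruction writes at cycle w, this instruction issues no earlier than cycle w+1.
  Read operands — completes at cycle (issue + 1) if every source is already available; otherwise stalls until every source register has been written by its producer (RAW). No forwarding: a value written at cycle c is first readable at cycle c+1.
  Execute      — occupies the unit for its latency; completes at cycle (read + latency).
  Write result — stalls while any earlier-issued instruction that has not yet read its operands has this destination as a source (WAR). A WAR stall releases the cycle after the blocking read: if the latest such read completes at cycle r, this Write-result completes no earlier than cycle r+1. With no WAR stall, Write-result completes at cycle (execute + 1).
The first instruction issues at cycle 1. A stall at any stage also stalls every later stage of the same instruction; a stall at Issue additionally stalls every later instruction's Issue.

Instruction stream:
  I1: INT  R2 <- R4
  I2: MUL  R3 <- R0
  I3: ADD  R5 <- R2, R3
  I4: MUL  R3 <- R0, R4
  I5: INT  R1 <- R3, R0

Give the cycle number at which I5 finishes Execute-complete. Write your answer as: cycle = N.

cycle = 17

I1: IS=1 RO=2 EX=3 WR=4
I2: IS=2 RO=3 EX=7 WR=8
I3: IS=3 RO=9 EX=11 WR=12  [RAW R3: wait I2 write@8]
I4: IS=9 RO=10 EX=14 WR=15  [struct: MUL busy until I2 writes@8]
I5: IS=10 RO=16 EX=17 WR=18  [RAW R3: wait I4 write@15]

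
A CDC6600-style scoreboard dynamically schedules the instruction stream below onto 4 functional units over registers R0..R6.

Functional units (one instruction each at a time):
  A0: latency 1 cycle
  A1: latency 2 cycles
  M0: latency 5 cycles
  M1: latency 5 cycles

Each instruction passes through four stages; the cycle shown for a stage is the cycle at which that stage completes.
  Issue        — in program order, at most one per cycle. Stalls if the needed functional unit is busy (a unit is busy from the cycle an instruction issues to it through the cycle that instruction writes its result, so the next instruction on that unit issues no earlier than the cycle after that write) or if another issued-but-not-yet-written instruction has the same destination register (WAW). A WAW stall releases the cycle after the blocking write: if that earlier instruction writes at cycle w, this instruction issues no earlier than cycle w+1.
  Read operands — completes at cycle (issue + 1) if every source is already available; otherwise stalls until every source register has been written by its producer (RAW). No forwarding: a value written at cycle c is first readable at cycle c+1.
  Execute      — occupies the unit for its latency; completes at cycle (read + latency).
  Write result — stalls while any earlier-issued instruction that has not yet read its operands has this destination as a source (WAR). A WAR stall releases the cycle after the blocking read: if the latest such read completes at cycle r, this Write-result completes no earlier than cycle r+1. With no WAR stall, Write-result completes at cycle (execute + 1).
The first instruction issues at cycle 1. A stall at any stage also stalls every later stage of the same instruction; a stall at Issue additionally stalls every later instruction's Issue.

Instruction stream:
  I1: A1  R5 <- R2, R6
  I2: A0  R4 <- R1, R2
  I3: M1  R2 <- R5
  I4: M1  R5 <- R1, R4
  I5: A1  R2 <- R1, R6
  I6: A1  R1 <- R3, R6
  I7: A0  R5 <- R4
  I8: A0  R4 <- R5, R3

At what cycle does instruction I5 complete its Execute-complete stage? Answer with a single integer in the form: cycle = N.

c1: I1 issues→A1
c2: I1 reads, I2 issues→A0
c3: I2 reads, I3 issues→M1
c4: I1 exec-done, I2 exec-done
c5: I1 writes R5, I2 writes R4
c6: I3 reads
c11: I3 exec-done
c12: I3 writes R2
c13: I4 issues→M1
c14: I4 reads, I5 issues→A1
c15: I5 reads
c17: I5 exec-done
c18: I5 writes R2
c19: I4 exec-done, I6 issues→A1
c20: I4 writes R5, I6 reads
c21: I7 issues→A0
c22: I6 exec-done, I7 reads
c23: I6 writes R1, I7 exec-done
c24: I7 writes R5
c25: I8 issues→A0
c26: I8 reads
c27: I8 exec-done
c28: I8 writes R4

cycle = 17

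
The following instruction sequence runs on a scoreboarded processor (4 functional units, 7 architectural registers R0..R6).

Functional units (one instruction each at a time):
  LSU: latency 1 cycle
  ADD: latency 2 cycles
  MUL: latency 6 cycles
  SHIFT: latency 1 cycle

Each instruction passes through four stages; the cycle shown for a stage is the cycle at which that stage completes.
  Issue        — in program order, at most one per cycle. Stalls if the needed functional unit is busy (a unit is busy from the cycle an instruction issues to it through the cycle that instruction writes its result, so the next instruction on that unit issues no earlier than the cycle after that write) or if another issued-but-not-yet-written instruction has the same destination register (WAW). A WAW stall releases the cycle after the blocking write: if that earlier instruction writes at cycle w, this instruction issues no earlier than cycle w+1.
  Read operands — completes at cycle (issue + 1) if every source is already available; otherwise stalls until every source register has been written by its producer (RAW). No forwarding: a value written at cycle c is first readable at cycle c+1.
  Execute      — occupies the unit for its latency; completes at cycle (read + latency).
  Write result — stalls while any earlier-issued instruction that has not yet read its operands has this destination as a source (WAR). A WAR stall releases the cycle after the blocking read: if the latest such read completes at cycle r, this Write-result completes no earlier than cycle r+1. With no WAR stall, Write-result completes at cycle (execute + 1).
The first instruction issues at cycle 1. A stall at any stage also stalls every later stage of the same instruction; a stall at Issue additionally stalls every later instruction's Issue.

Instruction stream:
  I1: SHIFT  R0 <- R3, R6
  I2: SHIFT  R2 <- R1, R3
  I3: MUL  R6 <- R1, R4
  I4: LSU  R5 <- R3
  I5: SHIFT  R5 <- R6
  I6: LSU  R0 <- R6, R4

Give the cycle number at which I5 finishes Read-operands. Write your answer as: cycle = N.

cycle = 15

I1  is:1  ro:2  ex:3  wr:4
I2  is:5  ro:6  ex:7  wr:8  — struct: SHIFT busy until I1 writes@4
I3  is:6  ro:7  ex:13  wr:14
I4  is:7  ro:8  ex:9  wr:10
I5  is:11  ro:15  ex:16  wr:17  — WAW R5: wait I4 write@10, RAW R6: wait I3 write@14
I6  is:12  ro:15  ex:16  wr:17  — RAW R6: wait I3 write@14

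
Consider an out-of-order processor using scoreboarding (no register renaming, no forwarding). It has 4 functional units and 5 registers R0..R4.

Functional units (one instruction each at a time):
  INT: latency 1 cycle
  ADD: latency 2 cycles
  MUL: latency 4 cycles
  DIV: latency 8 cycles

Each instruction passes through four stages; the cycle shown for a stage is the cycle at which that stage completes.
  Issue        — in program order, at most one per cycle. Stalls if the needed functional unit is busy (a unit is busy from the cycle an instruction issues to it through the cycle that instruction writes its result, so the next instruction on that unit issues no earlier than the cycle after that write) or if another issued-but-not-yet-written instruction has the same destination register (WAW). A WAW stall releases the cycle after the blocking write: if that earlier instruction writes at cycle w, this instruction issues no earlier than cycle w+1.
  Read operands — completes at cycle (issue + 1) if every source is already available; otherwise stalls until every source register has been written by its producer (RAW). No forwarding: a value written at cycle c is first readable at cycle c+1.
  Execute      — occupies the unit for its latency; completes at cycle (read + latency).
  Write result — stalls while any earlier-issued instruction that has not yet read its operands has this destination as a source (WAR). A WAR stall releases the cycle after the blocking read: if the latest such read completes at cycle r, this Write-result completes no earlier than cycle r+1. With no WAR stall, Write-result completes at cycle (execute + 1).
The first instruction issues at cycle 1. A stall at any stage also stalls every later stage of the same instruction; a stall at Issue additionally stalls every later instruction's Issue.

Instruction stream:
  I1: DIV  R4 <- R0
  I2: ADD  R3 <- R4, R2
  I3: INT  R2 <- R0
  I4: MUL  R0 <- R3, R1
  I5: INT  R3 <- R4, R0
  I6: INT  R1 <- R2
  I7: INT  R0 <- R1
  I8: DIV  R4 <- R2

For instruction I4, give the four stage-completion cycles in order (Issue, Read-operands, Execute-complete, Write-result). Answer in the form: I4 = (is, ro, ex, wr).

[1] issue I1 (DIV)
[2] I1 read-ops | issue I2 (ADD)
[3] issue I3 (INT)
[4] I3 read-ops | issue I4 (MUL)
[5] I3 finished on INT
[10] I1 finished on DIV
[11] I1→R4
[12] I2 read-ops
[13] I3→R2
[14] I2 finished on ADD
[15] I2→R3
[16] I4 read-ops | issue I5 (INT)
[20] I4 finished on MUL
[21] I4→R0
[22] I5 read-ops
[23] I5 finished on INT
[24] I5→R3
[25] issue I6 (INT)
[26] I6 read-ops
[27] I6 finished on INT
[28] I6→R1
[29] issue I7 (INT)
[30] I7 read-ops | issue I8 (DIV)
[31] I7 finished on INT | I8 read-ops
[32] I7→R0
[39] I8 finished on DIV
[40] I8→R4

I4 = (4, 16, 20, 21)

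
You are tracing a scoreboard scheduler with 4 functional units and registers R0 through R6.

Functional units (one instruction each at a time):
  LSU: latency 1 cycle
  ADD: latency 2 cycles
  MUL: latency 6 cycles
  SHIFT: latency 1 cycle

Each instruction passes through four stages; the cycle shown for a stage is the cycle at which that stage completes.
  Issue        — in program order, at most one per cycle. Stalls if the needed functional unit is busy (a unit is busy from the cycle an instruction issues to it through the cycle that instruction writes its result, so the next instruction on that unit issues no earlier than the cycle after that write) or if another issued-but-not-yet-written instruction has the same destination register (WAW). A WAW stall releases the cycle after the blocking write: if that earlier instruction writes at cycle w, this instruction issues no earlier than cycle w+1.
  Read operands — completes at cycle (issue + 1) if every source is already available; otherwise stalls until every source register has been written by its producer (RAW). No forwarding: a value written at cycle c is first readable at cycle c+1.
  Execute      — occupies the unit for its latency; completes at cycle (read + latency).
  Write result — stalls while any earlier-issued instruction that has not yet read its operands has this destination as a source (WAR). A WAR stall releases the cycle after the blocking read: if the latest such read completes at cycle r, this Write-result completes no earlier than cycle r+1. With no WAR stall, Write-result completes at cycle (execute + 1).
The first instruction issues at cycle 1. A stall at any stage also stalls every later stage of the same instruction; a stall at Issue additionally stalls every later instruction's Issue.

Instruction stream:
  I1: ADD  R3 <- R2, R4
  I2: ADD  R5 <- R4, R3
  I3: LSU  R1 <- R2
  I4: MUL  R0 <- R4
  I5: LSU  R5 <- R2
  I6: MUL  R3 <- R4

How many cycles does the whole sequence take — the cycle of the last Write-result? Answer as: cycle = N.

cycle = 25

  I1 | 1 | 2 | 4 | 5
  I2 | 6 | 7 | 9 | 10   struct: ADD busy until I1 writes@5
  I3 | 7 | 8 | 9 | 10
  I4 | 8 | 9 | 15 | 16
  I5 | 11 | 12 | 13 | 14   struct: LSU busy until I3 writes@10
  I6 | 17 | 18 | 24 | 25   struct: MUL busy until I4 writes@16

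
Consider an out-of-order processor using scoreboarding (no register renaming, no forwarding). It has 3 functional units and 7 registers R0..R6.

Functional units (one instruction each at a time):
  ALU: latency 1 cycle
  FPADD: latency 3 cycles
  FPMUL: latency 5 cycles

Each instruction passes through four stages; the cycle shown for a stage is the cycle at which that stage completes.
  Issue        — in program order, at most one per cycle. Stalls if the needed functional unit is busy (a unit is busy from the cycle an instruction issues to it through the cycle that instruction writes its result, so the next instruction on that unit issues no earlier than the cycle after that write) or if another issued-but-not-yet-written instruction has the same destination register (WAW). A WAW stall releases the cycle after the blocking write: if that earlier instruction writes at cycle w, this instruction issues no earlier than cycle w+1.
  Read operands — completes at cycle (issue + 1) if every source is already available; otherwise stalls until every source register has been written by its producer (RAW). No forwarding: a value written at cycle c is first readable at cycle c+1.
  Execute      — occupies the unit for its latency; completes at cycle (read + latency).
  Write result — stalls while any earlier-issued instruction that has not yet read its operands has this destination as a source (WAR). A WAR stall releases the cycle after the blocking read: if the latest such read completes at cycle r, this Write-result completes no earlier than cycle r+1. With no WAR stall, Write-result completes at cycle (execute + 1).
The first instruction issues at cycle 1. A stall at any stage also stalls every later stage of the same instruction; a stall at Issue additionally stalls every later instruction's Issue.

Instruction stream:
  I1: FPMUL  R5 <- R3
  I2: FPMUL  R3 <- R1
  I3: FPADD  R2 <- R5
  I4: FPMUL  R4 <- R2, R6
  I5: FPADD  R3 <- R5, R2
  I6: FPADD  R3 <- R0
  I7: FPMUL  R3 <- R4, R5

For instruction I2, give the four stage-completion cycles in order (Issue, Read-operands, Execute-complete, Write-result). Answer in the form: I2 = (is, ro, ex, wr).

I1: IS=1 RO=2 EX=7 WR=8
I2: IS=9 RO=10 EX=15 WR=16  [struct: FPMUL busy until I1 writes@8]
I3: IS=10 RO=11 EX=14 WR=15
I4: IS=17 RO=18 EX=23 WR=24  [struct: FPMUL busy until I2 writes@16]
I5: IS=18 RO=19 EX=22 WR=23
I6: IS=24 RO=25 EX=28 WR=29  [struct: FPADD busy until I5 writes@23]
I7: IS=30 RO=31 EX=36 WR=37  [WAW R3: wait I6 write@29]

I2 = (9, 10, 15, 16)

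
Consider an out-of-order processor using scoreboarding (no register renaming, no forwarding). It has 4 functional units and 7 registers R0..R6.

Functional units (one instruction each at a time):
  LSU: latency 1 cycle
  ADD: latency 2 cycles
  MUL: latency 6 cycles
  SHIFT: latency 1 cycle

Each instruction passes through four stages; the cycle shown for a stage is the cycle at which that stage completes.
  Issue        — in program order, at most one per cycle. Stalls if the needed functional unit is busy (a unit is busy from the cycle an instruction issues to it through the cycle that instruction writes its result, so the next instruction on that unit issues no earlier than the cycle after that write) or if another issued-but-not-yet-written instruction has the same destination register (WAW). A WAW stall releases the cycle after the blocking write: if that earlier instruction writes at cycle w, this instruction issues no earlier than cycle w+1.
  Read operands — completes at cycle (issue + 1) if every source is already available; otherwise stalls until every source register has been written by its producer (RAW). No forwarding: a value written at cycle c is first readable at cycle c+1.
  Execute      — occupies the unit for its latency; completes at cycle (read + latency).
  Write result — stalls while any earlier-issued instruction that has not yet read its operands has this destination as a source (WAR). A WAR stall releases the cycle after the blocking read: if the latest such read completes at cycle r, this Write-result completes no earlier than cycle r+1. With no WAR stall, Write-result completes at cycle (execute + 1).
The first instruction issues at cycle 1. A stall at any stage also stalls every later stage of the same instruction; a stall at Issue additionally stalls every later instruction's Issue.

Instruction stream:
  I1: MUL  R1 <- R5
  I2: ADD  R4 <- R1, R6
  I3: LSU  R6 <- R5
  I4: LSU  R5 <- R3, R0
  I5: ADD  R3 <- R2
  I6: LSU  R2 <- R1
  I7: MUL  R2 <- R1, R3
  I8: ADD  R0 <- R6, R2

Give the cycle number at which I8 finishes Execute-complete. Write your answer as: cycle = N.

cycle = 31

cycle 1: I1 dispatched to MUL
cycle 2: I1 operands ready, I2 dispatched to ADD
cycle 3: I3 dispatched to LSU
cycle 4: I3 operands ready
cycle 5: I3 complete
cycle 8: I1 complete
cycle 9: R1←I1
cycle 10: I2 operands ready
cycle 11: R6←I3
cycle 12: I2 complete, I4 dispatched to LSU
cycle 13: R4←I2, I4 operands ready
cycle 14: I4 complete, I5 dispatched to ADD
cycle 15: R5←I4, I5 operands ready
cycle 16: I6 dispatched to LSU
cycle 17: I5 complete, I6 operands ready
cycle 18: R3←I5, I6 complete
cycle 19: R2←I6
cycle 20: I7 dispatched to MUL
cycle 21: I7 operands ready, I8 dispatched to ADD
cycle 27: I7 complete
cycle 28: R2←I7
cycle 29: I8 operands ready
cycle 31: I8 complete
cycle 32: R0←I8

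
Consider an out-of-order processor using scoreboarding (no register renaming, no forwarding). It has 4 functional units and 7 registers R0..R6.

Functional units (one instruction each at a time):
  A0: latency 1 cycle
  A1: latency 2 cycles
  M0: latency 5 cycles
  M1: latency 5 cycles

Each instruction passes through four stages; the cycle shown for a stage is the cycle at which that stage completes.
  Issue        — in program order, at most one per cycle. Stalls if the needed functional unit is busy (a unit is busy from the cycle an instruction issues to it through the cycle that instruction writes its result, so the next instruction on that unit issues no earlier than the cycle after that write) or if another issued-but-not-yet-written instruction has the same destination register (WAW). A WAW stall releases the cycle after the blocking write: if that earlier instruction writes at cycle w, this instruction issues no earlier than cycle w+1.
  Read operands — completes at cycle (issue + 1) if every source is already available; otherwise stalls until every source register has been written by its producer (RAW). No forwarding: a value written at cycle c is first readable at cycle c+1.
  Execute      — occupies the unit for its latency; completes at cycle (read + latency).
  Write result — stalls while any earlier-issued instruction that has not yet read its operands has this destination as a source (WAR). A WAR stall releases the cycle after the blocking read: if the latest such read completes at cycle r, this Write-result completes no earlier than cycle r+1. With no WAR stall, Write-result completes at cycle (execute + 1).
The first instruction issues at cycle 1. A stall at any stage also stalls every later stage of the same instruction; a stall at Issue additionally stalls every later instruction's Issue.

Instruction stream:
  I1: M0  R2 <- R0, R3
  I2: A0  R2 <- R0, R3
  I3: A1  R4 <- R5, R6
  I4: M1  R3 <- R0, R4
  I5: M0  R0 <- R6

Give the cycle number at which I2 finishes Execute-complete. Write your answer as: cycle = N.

cycle = 11

[1] I1 issues→M0
[2] I1 reads
[7] I1 exec-done
[8] I1 writes R2
[9] I2 issues→A0
[10] I2 reads, I3 issues→A1
[11] I2 exec-done, I3 reads, I4 issues→M1
[12] I2 writes R2, I5 issues→M0
[13] I3 exec-done, I5 reads
[14] I3 writes R4
[15] I4 reads
[18] I5 exec-done
[19] I5 writes R0
[20] I4 exec-done
[21] I4 writes R3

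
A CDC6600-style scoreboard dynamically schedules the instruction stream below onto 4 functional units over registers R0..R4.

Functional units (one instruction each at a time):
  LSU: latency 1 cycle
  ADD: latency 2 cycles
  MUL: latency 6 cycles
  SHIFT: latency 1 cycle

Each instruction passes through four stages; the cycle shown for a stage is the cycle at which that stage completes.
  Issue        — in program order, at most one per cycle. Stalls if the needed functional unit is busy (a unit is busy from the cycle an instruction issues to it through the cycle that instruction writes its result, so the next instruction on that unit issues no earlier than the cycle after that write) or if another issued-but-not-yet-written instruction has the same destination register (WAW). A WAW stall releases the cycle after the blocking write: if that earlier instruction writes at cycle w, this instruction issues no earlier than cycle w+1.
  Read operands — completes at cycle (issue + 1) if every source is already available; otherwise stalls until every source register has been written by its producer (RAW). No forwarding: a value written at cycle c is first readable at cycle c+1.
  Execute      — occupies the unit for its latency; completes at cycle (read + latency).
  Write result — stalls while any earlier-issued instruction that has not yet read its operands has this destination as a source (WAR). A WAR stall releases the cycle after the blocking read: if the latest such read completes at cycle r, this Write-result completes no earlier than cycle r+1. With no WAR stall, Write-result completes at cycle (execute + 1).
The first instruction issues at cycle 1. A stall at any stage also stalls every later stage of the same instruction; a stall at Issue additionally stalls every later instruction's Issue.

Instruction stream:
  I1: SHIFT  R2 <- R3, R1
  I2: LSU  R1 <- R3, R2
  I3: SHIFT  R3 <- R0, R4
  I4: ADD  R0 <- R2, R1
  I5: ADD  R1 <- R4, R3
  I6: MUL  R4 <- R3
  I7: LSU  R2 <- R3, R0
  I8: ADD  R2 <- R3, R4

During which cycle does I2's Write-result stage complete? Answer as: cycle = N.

t=1  I1→SHIFT
t=2  I1 RO · I2→LSU
t=3  I1 EX
t=4  I1 WR R2
t=5  I2 RO · I3→SHIFT
t=6  I2 EX · I3 RO · I4→ADD
t=7  I2 WR R1 · I3 EX
t=8  I3 WR R3 · I4 RO
t=10  I4 EX
t=11  I4 WR R0
t=12  I5→ADD
t=13  I5 RO · I6→MUL
t=14  I6 RO · I7→LSU
t=15  I5 EX · I7 RO
t=16  I5 WR R1 · I7 EX
t=17  I7 WR R2
t=18  I8→ADD
t=20  I6 EX
t=21  I6 WR R4
t=22  I8 RO
t=24  I8 EX
t=25  I8 WR R2

cycle = 7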